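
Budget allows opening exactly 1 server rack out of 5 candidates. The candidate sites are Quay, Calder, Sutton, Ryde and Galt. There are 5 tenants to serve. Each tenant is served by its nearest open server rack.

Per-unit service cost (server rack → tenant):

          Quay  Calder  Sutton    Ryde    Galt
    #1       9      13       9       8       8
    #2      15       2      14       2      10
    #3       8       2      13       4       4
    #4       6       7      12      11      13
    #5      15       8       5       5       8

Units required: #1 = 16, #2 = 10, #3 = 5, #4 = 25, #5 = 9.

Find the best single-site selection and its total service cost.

With exactly 1 open, each tenant uses its cheapest among the chosen.
{Calder}: #1→Calder 13·16=208, #2→Calder 2·10=20, #3→Calder 2·5=10, #4→Calder 7·25=175, #5→Calder 8·9=72. Service cost 485.
{Ryde}: service cost 488
{Quay}: service cost 619
Among all 5 size-1 choices, {Calder} is lowest.

Choose Calder only; total service cost 485.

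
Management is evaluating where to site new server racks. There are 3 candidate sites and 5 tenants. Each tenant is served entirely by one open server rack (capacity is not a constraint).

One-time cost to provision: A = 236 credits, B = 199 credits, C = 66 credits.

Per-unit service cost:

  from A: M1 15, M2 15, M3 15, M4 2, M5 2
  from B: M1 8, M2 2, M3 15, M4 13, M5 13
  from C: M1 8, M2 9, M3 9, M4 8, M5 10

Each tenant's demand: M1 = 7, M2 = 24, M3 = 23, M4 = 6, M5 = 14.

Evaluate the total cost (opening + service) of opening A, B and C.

Total cost: 852

Each tenant is assigned to its cheapest site among the open ones.
{A, B, C}: M1→B 8·7=56, M2→B 2·24=48, M3→C 9·23=207, M4→A 2·6=12, M5→A 2·14=28. Service 351; fixed 501; total 852.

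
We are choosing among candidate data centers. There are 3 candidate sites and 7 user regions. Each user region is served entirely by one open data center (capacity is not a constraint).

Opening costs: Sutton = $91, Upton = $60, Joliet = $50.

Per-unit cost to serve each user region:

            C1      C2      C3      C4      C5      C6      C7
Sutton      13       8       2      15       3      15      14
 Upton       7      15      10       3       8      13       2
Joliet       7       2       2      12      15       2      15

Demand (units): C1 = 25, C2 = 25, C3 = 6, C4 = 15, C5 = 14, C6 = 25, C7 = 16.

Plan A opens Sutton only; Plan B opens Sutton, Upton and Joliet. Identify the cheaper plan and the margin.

Plan B is cheaper by 887.

Plan A: {Sutton}: C1→Sutton 13·25=325, C2→Sutton 8·25=200, C3→Sutton 2·6=12, C4→Sutton 15·15=225, C5→Sutton 3·14=42, C6→Sutton 15·25=375, C7→Sutton 14·16=224. Service 1403; fixed 91; total 1494.
Plan B: {Sutton, Upton, Joliet}: C1→Upton 7·25=175, C2→Joliet 2·25=50, C3→Sutton 2·6=12, C4→Upton 3·15=45, C5→Sutton 3·14=42, C6→Joliet 2·25=50, C7→Upton 2·16=32. Service 406; fixed 201; total 607.
Difference: |1494 − 607| = 887.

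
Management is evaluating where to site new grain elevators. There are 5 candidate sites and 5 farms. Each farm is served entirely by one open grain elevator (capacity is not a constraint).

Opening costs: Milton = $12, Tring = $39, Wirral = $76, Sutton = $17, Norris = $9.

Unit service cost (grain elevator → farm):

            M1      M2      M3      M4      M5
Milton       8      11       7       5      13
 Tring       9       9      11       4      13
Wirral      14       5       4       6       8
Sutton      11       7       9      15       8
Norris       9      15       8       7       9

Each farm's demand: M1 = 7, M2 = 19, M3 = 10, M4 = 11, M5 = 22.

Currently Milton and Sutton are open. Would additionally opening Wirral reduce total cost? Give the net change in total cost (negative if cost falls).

Current service cost with {Milton, Sutton}: 490.
Adding Wirral: each farm re-picks its cheapest; new service cost 422, saving 68.
Extra fixed cost: 76. Net change = 76 − 68 = 8.
(Totals: 519 → 527.)

No — net change +8 (cost rises by 8).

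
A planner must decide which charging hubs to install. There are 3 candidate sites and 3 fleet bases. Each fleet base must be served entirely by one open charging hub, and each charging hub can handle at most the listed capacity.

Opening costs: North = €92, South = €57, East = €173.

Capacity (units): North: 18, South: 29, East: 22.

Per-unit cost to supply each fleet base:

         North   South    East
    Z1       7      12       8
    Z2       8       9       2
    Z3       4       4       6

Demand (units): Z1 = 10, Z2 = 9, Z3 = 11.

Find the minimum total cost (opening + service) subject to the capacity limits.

Open {North, South}: Z1→North 7·10=70, Z2→South 9·9=81, Z3→South 4·11=44.
Loads: North carries 10/18, South carries 20/29. Service 195; fixed 149; total 344.
Next best feasible plan costs 372.

Minimum total cost: 344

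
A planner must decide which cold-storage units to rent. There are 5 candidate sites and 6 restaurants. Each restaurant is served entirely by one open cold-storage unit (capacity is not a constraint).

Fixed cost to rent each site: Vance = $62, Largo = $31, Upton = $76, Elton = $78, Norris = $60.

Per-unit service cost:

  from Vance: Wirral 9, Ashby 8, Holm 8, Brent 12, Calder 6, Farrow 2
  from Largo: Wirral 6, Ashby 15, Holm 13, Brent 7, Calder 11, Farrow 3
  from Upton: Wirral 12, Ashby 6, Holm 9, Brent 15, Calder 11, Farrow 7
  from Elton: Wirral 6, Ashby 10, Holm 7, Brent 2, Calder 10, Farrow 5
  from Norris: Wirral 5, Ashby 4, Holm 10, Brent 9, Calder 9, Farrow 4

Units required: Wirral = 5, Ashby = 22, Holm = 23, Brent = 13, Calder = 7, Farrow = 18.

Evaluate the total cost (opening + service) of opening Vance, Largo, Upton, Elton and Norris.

Each restaurant is assigned to its cheapest site among the open ones.
{Vance, Largo, Upton, Elton, Norris}: Wirral→Norris 5·5=25, Ashby→Norris 4·22=88, Holm→Elton 7·23=161, Brent→Elton 2·13=26, Calder→Vance 6·7=42, Farrow→Vance 2·18=36. Service 378; fixed 307; total 685.

Total cost: 685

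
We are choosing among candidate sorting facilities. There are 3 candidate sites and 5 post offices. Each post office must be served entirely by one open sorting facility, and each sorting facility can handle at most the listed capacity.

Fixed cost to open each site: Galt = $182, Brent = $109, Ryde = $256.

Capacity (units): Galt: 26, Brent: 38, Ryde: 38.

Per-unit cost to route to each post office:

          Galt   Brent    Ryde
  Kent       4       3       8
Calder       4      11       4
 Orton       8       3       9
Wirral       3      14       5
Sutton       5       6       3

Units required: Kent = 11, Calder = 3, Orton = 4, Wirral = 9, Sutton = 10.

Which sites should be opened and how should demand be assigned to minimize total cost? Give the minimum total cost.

Open {Brent}: Kent→Brent 3·11=33, Calder→Brent 11·3=33, Orton→Brent 3·4=12, Wirral→Brent 14·9=126, Sutton→Brent 6·10=60.
Loads: Brent carries 37/38. Service 264; fixed 109; total 373.
Next best feasible plan costs 425.

Minimum total cost: 373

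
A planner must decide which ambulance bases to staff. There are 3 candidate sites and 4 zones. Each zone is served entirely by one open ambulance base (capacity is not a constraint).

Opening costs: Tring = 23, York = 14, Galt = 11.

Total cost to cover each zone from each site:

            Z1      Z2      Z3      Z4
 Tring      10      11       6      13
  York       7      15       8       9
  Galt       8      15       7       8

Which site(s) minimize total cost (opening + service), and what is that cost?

Open Galt only; minimum total cost 49.

For any fixed open set, each zone goes to its cheapest open site; total = fixed + service.
{Galt}: Z1→Galt 8, Z2→Galt 15, Z3→Galt 7, Z4→Galt 8. Service 38; fixed 11; total 49.
{York}: Z1→York 7, Z2→York 15, Z3→York 8, Z4→York 9. Service 39; fixed 14; total 53.
{York, Galt}: service 37 + fixed 25 = 62
{Tring, York, Galt}: service 32 + fixed 48 = 80
No other subset beats 49.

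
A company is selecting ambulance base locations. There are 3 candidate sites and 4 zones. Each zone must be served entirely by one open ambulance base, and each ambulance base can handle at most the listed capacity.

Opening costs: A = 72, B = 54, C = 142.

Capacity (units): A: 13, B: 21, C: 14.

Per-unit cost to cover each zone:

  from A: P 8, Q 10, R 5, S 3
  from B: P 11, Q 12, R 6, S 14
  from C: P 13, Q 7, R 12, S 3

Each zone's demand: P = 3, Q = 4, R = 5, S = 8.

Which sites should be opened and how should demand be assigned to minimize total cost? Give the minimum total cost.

Minimum total cost: 252

Open {A, B}: P→A 8·3=24, Q→B 12·4=48, R→B 6·5=30, S→A 3·8=24.
Loads: A carries 11/13, B carries 9/21. Service 126; fixed 126; total 252.
Next best feasible plan costs 253.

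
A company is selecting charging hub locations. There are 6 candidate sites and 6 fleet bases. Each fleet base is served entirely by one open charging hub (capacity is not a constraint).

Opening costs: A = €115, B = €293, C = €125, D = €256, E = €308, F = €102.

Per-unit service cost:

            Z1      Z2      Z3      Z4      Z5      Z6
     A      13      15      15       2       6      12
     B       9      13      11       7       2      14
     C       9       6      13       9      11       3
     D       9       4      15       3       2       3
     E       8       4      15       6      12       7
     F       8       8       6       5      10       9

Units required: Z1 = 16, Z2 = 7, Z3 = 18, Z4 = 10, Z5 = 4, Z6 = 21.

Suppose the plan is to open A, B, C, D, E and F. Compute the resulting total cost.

Total cost: 1554

Each fleet base is assigned to its cheapest site among the open ones.
{A, B, C, D, E, F}: Z1→E 8·16=128, Z2→D 4·7=28, Z3→F 6·18=108, Z4→A 2·10=20, Z5→B 2·4=8, Z6→C 3·21=63. Service 355; fixed 1199; total 1554.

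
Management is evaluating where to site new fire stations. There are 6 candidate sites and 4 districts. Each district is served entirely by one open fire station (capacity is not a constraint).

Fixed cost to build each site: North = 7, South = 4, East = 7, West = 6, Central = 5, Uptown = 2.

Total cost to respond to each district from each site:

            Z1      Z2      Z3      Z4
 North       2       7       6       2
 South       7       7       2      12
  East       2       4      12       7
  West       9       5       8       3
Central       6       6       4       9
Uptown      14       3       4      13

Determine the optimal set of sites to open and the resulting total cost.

Open North and Uptown; minimum total cost 20.

For any fixed open set, each district goes to its cheapest open site; total = fixed + service.
{North, Uptown}: Z1→North 2, Z2→Uptown 3, Z3→Uptown 4, Z4→North 2. Service 11; fixed 9; total 20.
{North, South, Uptown}: Z1→North 2, Z2→Uptown 3, Z3→South 2, Z4→North 2. Service 9; fixed 13; total 22.
{North}: service 17 + fixed 7 = 24
{North, South, East, West, Central, Uptown}: Z1→North 2, Z2→Uptown 3, Z3→South 2, Z4→North 2. Service 9; fixed 31; total 40.
No other subset beats 20.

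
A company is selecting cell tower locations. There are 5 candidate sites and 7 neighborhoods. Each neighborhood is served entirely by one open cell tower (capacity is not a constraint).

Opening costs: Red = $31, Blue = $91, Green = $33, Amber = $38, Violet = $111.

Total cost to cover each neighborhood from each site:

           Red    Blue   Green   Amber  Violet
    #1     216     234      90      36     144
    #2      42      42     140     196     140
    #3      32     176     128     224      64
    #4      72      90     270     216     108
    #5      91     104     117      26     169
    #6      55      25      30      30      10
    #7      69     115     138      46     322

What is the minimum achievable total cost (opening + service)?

For any fixed open set, each neighborhood goes to its cheapest open site; total = fixed + service.
{Red, Amber}: #1→Amber 36, #2→Red 42, #3→Red 32, #4→Red 72, #5→Amber 26, #6→Amber 30, #7→Amber 46. Service 284; fixed 69; total 353.
{Red, Green, Amber}: service 284 + fixed 102 = 386
{Red, Blue, Amber}: #1→Amber 36, #2→Red 42, #3→Red 32, #4→Red 72, #5→Amber 26, #6→Blue 25, #7→Amber 46. Service 279; fixed 160; total 439.
{Red, Blue, Green, Amber, Violet}: service 264 + fixed 304 = 568
No other subset beats 353.

Minimum total cost: 353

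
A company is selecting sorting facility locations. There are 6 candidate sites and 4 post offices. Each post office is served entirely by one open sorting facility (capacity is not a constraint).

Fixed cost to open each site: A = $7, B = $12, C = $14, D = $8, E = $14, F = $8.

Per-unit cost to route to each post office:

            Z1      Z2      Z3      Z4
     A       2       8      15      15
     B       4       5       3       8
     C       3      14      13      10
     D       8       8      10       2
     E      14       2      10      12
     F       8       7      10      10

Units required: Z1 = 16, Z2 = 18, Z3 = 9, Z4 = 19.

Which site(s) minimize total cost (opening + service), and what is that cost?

For any fixed open set, each post office goes to its cheapest open site; total = fixed + service.
{A, B, D, E}: Z1→A 2·16=32, Z2→E 2·18=36, Z3→B 3·9=27, Z4→D 2·19=38. Service 133; fixed 41; total 174.
{A, B, D, E, F}: Z1→A 2·16=32, Z2→E 2·18=36, Z3→B 3·9=27, Z4→D 2·19=38. Service 133; fixed 49; total 182.
{A, B, C, D, E}: service 133 + fixed 55 = 188
{A, B, C, D, E, F}: service 133 + fixed 63 = 196
No other subset beats 174.

Open A, B, D and E; minimum total cost 174.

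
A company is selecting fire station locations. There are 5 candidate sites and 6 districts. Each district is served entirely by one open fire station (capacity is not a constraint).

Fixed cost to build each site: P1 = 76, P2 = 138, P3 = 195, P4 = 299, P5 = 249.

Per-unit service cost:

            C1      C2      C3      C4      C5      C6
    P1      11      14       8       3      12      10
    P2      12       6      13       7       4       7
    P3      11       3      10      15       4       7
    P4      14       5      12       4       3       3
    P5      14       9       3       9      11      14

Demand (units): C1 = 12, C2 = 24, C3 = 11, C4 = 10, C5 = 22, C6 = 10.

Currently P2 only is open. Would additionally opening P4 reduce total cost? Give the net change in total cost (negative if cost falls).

Current service cost with {P2}: 659.
Adding P4: each district re-picks its cheapest; new service cost 532, saving 127.
Extra fixed cost: 299. Net change = 299 − 127 = 172.
(Totals: 797 → 969.)

No — net change +172 (cost rises by 172).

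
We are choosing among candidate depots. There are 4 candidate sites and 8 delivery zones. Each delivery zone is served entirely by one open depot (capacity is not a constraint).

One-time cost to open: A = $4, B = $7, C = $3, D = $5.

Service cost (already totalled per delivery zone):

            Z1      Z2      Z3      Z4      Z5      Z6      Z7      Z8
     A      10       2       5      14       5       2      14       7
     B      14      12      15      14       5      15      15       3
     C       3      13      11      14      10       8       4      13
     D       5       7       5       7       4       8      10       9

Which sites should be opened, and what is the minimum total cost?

Open A, C and D; minimum total cost 46.

For any fixed open set, each delivery zone goes to its cheapest open site; total = fixed + service.
{A, C, D}: Z1→C 3, Z2→A 2, Z3→A 5, Z4→D 7, Z5→D 4, Z6→A 2, Z7→C 4, Z8→A 7. Service 34; fixed 12; total 46.
{A, B, C, D}: Z1→C 3, Z2→A 2, Z3→A 5, Z4→D 7, Z5→D 4, Z6→A 2, Z7→C 4, Z8→B 3. Service 30; fixed 19; total 49.
{A, C}: service 42 + fixed 7 = 49
{C}: service 76 + fixed 3 = 79
(All 15 nonempty subsets were checked; A, C and D is lowest.)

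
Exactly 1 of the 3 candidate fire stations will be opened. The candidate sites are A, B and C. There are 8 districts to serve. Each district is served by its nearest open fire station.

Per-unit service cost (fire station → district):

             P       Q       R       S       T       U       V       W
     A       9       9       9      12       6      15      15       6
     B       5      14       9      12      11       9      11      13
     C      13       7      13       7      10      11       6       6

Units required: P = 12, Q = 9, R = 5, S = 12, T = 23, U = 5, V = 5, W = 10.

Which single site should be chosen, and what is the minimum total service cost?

With exactly 1 open, each district uses its cheapest among the chosen.
{A}: P→A 9·12=108, Q→A 9·9=81, R→A 9·5=45, S→A 12·12=144, T→A 6·23=138, U→A 15·5=75, V→A 15·5=75, W→A 6·10=60. Service cost 726.
{C}: service cost 743
{B}: service cost 858
Among all 3 size-1 choices, {A} is lowest.

Choose A only; total service cost 726.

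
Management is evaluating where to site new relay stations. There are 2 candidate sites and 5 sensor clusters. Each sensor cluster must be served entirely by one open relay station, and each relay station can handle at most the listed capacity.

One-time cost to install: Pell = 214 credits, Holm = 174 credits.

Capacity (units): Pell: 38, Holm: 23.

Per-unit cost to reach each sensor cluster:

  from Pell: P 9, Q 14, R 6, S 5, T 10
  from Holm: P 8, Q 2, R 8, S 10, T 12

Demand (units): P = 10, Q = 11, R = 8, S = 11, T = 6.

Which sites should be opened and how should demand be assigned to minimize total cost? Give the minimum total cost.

Minimum total cost: 653

Open {Pell, Holm}: P→Holm 8·10=80, Q→Holm 2·11=22, R→Pell 6·8=48, S→Pell 5·11=55, T→Pell 10·6=60.
Loads: Pell carries 25/38, Holm carries 21/23. Service 265; fixed 388; total 653.
Next best feasible plan costs 663.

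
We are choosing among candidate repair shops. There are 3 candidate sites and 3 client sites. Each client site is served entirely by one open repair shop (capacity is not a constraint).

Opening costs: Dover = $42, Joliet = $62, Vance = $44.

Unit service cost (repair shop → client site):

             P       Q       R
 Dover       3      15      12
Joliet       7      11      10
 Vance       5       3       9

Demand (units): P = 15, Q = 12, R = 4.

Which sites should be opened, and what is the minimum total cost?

Open Vance only; minimum total cost 191.

For any fixed open set, each client site goes to its cheapest open site; total = fixed + service.
{Vance}: P→Vance 5·15=75, Q→Vance 3·12=36, R→Vance 9·4=36. Service 147; fixed 44; total 191.
{Dover, Vance}: P→Dover 3·15=45, Q→Vance 3·12=36, R→Vance 9·4=36. Service 117; fixed 86; total 203.
{Joliet, Vance}: service 147 + fixed 106 = 253
{Dover, Joliet, Vance}: service 117 + fixed 148 = 265
No other subset beats 191.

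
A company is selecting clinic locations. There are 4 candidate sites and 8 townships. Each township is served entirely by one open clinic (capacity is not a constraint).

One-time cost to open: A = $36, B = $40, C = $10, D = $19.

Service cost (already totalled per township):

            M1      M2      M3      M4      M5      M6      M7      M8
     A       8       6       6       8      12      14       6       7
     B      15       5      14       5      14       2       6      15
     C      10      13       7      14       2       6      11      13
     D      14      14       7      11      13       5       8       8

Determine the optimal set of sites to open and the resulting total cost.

For any fixed open set, each township goes to its cheapest open site; total = fixed + service.
{C}: M1→C 10, M2→C 13, M3→C 7, M4→C 14, M5→C 2, M6→C 6, M7→C 11, M8→C 13. Service 76; fixed 10; total 86.
{C, D}: M1→C 10, M2→C 13, M3→C 7, M4→D 11, M5→C 2, M6→D 5, M7→D 8, M8→D 8. Service 64; fixed 29; total 93.
{A, C}: service 49 + fixed 46 = 95
{A, B, C, D}: service 41 + fixed 105 = 146
No other subset beats 86.

Open C only; minimum total cost 86.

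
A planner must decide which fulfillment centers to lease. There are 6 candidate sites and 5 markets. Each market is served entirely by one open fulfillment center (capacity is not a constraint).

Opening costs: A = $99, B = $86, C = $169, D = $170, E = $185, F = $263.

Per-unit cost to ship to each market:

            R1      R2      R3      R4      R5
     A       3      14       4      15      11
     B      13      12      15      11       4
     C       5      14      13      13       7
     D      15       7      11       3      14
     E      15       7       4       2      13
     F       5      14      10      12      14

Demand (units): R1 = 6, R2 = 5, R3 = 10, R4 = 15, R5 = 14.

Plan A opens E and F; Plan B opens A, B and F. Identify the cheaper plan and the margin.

Plan A: {E, F}: R1→F 5·6=30, R2→E 7·5=35, R3→E 4·10=40, R4→E 2·15=30, R5→E 13·14=182. Service 317; fixed 448; total 765.
Plan B: {A, B, F}: R1→A 3·6=18, R2→B 12·5=60, R3→A 4·10=40, R4→B 11·15=165, R5→B 4·14=56. Service 339; fixed 448; total 787.
Difference: |765 − 787| = 22.

Plan A is cheaper by 22.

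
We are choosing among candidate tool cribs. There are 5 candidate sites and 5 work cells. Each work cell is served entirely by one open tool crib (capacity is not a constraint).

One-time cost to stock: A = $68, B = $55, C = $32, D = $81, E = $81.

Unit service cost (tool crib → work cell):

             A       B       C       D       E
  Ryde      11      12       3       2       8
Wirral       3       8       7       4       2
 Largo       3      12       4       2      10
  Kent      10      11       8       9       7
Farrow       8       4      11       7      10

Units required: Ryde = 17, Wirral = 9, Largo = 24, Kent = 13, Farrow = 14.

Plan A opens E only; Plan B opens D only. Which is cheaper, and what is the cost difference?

Plan A: {E}: Ryde→E 8·17=136, Wirral→E 2·9=18, Largo→E 10·24=240, Kent→E 7·13=91, Farrow→E 10·14=140. Service 625; fixed 81; total 706.
Plan B: {D}: Ryde→D 2·17=34, Wirral→D 4·9=36, Largo→D 2·24=48, Kent→D 9·13=117, Farrow→D 7·14=98. Service 333; fixed 81; total 414.
Difference: |706 − 414| = 292.

Plan B is cheaper by 292.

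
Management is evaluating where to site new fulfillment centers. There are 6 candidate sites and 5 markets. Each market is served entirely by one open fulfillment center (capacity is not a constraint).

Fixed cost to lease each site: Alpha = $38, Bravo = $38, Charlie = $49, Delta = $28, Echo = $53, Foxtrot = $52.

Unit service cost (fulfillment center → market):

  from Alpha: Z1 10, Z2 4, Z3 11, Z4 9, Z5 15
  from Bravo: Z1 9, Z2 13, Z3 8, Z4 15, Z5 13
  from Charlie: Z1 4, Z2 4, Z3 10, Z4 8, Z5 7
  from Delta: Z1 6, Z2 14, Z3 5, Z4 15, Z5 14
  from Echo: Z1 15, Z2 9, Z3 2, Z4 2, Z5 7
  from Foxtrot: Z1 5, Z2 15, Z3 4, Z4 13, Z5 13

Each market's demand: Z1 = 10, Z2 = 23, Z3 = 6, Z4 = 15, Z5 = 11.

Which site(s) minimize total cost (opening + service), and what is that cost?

For any fixed open set, each market goes to its cheapest open site; total = fixed + service.
{Charlie, Echo}: Z1→Charlie 4·10=40, Z2→Charlie 4·23=92, Z3→Echo 2·6=12, Z4→Echo 2·15=30, Z5→Charlie 7·11=77. Service 251; fixed 102; total 353.
{Charlie, Delta, Echo}: Z1→Charlie 4·10=40, Z2→Charlie 4·23=92, Z3→Echo 2·6=12, Z4→Echo 2·15=30, Z5→Charlie 7·11=77. Service 251; fixed 130; total 381.
{Alpha, Delta, Echo}: service 271 + fixed 119 = 390
{Alpha, Bravo, Charlie, Delta, Echo, Foxtrot}: service 251 + fixed 258 = 509
No other subset beats 353.

Open Charlie and Echo; minimum total cost 353.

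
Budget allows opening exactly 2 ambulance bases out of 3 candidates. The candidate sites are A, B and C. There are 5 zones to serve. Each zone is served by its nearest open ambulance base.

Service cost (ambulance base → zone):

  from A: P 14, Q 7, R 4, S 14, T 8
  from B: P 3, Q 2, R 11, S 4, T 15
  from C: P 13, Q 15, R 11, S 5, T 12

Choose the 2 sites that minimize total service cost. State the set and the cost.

Choose A and B; total service cost 21.

With exactly 2 open, each zone uses its cheapest among the chosen.
{A, B}: P→B 3, Q→B 2, R→A 4, S→B 4, T→A 8. Service cost 21.
{B, C}: service cost 32
{A, C}: service cost 37
Among all 3 size-2 choices, {A, B} is lowest.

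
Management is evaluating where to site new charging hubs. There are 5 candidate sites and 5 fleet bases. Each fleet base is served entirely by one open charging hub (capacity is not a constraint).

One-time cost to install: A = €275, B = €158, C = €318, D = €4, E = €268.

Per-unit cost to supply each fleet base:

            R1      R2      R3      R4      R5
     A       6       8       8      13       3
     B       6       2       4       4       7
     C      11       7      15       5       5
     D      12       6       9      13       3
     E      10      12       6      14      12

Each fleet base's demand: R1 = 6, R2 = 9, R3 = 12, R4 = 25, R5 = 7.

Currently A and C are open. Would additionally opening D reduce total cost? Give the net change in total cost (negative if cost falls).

Current service cost with {A, C}: 341.
Adding D: each fleet base re-picks its cheapest; new service cost 332, saving 9.
Extra fixed cost: 4. Net change = 4 − 9 = -5.
(Totals: 934 → 929.)

Yes — net change −5 (cost falls by 5).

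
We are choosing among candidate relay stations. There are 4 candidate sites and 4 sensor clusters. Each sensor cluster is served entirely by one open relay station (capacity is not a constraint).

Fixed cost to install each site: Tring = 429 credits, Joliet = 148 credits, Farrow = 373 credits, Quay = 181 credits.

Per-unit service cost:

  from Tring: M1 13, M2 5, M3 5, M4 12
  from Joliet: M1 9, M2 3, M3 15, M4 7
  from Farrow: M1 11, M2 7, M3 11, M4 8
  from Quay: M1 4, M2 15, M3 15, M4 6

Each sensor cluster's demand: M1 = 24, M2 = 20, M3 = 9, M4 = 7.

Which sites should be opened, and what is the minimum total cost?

Open Joliet only; minimum total cost 608.

For any fixed open set, each sensor cluster goes to its cheapest open site; total = fixed + service.
{Joliet}: M1→Joliet 9·24=216, M2→Joliet 3·20=60, M3→Joliet 15·9=135, M4→Joliet 7·7=49. Service 460; fixed 148; total 608.
{Joliet, Quay}: M1→Quay 4·24=96, M2→Joliet 3·20=60, M3→Joliet 15·9=135, M4→Quay 6·7=42. Service 333; fixed 329; total 662.
{Quay}: M1→Quay 4·24=96, M2→Quay 15·20=300, M3→Quay 15·9=135, M4→Quay 6·7=42. Service 573; fixed 181; total 754.
{Tring, Joliet, Farrow, Quay}: service 243 + fixed 1131 = 1374
No other subset beats 608.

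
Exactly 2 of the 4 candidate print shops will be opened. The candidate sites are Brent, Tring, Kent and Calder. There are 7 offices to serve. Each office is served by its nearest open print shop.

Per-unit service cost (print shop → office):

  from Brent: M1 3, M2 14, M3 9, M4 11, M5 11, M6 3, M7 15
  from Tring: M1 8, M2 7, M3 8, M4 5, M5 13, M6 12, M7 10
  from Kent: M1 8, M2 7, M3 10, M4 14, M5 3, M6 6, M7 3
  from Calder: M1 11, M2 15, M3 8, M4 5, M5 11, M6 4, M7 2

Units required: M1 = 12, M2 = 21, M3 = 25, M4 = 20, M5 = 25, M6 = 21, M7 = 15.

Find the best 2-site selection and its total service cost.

Choose Kent and Calder; total service cost 732.

With exactly 2 open, each office uses its cheapest among the chosen.
{Kent, Calder}: M1→Kent 8·12=96, M2→Kent 7·21=147, M3→Calder 8·25=200, M4→Calder 5·20=100, M5→Kent 3·25=75, M6→Calder 4·21=84, M7→Calder 2·15=30. Service cost 732.
{Tring, Kent}: service cost 789
{Brent, Kent}: service cost 811
Among all 6 size-2 choices, {Kent, Calder} is lowest.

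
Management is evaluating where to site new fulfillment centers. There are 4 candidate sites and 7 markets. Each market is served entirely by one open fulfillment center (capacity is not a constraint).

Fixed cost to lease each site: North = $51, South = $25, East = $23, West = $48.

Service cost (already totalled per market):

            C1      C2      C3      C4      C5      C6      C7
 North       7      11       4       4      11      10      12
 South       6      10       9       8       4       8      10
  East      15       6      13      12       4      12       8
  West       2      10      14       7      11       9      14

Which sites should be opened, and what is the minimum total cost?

For any fixed open set, each market goes to its cheapest open site; total = fixed + service.
{South}: C1→South 6, C2→South 10, C3→South 9, C4→South 8, C5→South 4, C6→South 8, C7→South 10. Service 55; fixed 25; total 80.
{East}: C1→East 15, C2→East 6, C3→East 13, C4→East 12, C5→East 4, C6→East 12, C7→East 8. Service 70; fixed 23; total 93.
{South, East}: service 49 + fixed 48 = 97
{North, South, East, West}: service 36 + fixed 147 = 183
No other subset beats 80.

Open South only; minimum total cost 80.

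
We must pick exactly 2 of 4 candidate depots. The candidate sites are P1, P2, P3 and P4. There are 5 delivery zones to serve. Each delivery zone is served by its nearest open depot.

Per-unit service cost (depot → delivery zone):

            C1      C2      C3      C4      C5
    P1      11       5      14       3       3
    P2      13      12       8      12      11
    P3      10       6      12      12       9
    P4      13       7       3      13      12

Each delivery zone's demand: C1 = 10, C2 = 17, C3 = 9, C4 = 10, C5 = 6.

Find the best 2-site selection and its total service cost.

Choose P1 and P4; total service cost 270.

With exactly 2 open, each delivery zone uses its cheapest among the chosen.
{P1, P4}: C1→P1 11·10=110, C2→P1 5·17=85, C3→P4 3·9=27, C4→P1 3·10=30, C5→P1 3·6=18. Service cost 270.
{P1, P2}: service cost 315
{P1, P3}: service cost 341
Among all 6 size-2 choices, {P1, P4} is lowest.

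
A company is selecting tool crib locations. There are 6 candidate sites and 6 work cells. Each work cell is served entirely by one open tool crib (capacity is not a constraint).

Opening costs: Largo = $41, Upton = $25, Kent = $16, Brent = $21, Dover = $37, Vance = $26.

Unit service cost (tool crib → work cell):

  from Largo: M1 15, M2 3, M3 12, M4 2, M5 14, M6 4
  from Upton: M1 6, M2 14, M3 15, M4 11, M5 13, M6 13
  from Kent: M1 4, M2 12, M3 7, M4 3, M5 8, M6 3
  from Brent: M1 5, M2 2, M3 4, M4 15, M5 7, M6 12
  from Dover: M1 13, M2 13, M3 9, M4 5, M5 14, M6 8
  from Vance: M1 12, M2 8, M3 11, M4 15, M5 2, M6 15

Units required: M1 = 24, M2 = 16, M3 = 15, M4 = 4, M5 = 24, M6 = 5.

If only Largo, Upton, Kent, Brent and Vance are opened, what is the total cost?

Total cost: 388

Each work cell is assigned to its cheapest site among the open ones.
{Largo, Upton, Kent, Brent, Vance}: M1→Kent 4·24=96, M2→Brent 2·16=32, M3→Brent 4·15=60, M4→Largo 2·4=8, M5→Vance 2·24=48, M6→Kent 3·5=15. Service 259; fixed 129; total 388.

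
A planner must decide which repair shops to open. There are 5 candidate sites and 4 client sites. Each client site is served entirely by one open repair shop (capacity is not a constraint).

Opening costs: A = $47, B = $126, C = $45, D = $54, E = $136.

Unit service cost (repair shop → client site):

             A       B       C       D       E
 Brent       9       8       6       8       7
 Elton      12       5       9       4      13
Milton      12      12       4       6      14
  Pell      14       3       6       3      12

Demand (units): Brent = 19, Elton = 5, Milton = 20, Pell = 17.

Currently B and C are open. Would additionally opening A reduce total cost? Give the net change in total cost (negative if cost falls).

No — net change +47 (cost rises by 47).

Current service cost with {B, C}: 270.
Adding A: each client site re-picks its cheapest; new service cost 270, saving 0.
Extra fixed cost: 47. Net change = 47 − 0 = 47.
(Totals: 441 → 488.)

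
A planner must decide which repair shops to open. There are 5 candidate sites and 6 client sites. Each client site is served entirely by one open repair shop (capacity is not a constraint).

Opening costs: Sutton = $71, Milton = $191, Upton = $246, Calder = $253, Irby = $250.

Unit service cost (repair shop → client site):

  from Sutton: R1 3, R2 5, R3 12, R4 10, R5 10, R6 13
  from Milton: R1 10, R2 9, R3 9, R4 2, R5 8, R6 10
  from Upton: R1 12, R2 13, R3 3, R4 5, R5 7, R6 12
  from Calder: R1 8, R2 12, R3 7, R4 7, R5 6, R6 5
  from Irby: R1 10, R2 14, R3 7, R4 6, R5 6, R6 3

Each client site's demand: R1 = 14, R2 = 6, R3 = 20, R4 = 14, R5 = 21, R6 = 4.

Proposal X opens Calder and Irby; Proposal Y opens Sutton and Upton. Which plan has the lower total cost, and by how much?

Proposal X: {Calder, Irby}: R1→Calder 8·14=112, R2→Calder 12·6=72, R3→Calder 7·20=140, R4→Irby 6·14=84, R5→Calder 6·21=126, R6→Irby 3·4=12. Service 546; fixed 503; total 1049.
Proposal Y: {Sutton, Upton}: R1→Sutton 3·14=42, R2→Sutton 5·6=30, R3→Upton 3·20=60, R4→Upton 5·14=70, R5→Upton 7·21=147, R6→Upton 12·4=48. Service 397; fixed 317; total 714.
Difference: |1049 − 714| = 335.

Proposal Y is cheaper by 335.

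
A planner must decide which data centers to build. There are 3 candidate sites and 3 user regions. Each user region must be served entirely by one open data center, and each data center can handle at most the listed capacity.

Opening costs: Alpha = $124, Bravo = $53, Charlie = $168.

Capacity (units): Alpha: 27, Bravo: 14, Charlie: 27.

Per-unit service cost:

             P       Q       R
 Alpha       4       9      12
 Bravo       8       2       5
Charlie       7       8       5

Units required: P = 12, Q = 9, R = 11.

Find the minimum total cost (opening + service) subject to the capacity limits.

Minimum total cost: 361

Open {Alpha, Bravo}: P→Alpha 4·12=48, Q→Alpha 9·9=81, R→Bravo 5·11=55.
Loads: Alpha carries 21/27, Bravo carries 11/14. Service 184; fixed 177; total 361.
Next best feasible plan costs 375.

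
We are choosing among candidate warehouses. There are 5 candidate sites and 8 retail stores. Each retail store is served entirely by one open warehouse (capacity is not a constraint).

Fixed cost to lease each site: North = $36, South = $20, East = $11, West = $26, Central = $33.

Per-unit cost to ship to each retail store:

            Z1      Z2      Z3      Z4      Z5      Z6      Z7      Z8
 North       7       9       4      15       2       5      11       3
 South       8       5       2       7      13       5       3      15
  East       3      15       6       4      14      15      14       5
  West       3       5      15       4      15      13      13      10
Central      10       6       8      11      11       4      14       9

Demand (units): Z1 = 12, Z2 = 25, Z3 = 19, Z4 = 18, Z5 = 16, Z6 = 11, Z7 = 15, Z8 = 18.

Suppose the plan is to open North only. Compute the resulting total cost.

Total cost: 997

Each retail store is assigned to its cheapest site among the open ones.
{North}: Z1→North 7·12=84, Z2→North 9·25=225, Z3→North 4·19=76, Z4→North 15·18=270, Z5→North 2·16=32, Z6→North 5·11=55, Z7→North 11·15=165, Z8→North 3·18=54. Service 961; fixed 36; total 997.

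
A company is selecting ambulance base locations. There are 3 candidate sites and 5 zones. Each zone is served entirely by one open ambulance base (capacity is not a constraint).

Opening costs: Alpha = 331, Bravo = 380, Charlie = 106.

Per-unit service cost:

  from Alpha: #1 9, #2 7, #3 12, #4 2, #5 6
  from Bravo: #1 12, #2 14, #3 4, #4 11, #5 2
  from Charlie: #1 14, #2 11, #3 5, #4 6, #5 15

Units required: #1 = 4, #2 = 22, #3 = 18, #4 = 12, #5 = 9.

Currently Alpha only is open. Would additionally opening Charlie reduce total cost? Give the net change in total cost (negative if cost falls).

Current service cost with {Alpha}: 484.
Adding Charlie: each zone re-picks its cheapest; new service cost 358, saving 126.
Extra fixed cost: 106. Net change = 106 − 126 = -20.
(Totals: 815 → 795.)

Yes — net change −20 (cost falls by 20).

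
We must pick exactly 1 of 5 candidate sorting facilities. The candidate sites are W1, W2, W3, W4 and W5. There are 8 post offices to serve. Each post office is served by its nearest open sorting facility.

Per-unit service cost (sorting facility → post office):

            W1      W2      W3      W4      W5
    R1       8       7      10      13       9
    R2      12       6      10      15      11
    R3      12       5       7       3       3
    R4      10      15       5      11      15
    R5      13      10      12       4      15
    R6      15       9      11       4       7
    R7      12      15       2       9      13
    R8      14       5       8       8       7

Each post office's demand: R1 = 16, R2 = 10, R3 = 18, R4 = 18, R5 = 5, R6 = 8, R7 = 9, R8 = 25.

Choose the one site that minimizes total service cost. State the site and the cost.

With exactly 1 open, each post office uses its cheapest among the chosen.
{W3}: R1→W3 10·16=160, R2→W3 10·10=100, R3→W3 7·18=126, R4→W3 5·18=90, R5→W3 12·5=60, R6→W3 11·8=88, R7→W3 2·9=18, R8→W3 8·25=200. Service cost 842.
{W2}: service cost 914
{W4}: service cost 943
Among all 5 size-1 choices, {W3} is lowest.

Choose W3 only; total service cost 842.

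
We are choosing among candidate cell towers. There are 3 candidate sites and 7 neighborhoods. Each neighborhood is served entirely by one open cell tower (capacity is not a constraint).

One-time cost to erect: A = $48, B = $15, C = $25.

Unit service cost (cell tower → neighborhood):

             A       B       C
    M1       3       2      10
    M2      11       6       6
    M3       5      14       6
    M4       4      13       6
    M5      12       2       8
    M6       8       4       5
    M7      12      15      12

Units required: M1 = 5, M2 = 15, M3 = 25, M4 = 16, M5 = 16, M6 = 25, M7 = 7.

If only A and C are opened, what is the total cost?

Each neighborhood is assigned to its cheapest site among the open ones.
{A, C}: M1→A 3·5=15, M2→C 6·15=90, M3→A 5·25=125, M4→A 4·16=64, M5→C 8·16=128, M6→C 5·25=125, M7→A 12·7=84. Service 631; fixed 73; total 704.

Total cost: 704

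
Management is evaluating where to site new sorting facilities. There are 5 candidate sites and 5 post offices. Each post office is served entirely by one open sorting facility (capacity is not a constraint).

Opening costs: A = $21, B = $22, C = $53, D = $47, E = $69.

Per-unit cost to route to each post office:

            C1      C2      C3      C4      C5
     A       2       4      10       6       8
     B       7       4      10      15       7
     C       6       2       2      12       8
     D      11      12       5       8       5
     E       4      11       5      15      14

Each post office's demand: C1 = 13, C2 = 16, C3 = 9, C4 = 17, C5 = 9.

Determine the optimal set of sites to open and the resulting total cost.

For any fixed open set, each post office goes to its cheapest open site; total = fixed + service.
{A, C}: C1→A 2·13=26, C2→C 2·16=32, C3→C 2·9=18, C4→A 6·17=102, C5→A 8·9=72. Service 250; fixed 74; total 324.
{A, B, C}: service 241 + fixed 96 = 337
{A, C, D}: service 223 + fixed 121 = 344
{A, B, C, D, E}: C1→A 2·13=26, C2→C 2·16=32, C3→C 2·9=18, C4→A 6·17=102, C5→D 5·9=45. Service 223; fixed 212; total 435.
No other subset beats 324.

Open A and C; minimum total cost 324.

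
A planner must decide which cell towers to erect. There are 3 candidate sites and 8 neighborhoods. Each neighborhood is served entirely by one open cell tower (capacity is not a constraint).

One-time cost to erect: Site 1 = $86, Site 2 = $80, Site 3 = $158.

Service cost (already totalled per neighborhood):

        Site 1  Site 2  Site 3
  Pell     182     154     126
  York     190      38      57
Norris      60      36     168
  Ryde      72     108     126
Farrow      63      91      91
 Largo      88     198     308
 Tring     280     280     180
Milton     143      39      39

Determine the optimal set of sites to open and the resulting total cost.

Open Site 1 and Site 3; minimum total cost 929.

For any fixed open set, each neighborhood goes to its cheapest open site; total = fixed + service.
{Site 1, Site 3}: Pell→Site 3 126, York→Site 3 57, Norris→Site 1 60, Ryde→Site 1 72, Farrow→Site 1 63, Largo→Site 1 88, Tring→Site 3 180, Milton→Site 3 39. Service 685; fixed 244; total 929.
{Site 1, Site 2}: Pell→Site 2 154, York→Site 2 38, Norris→Site 2 36, Ryde→Site 1 72, Farrow→Site 1 63, Largo→Site 1 88, Tring→Site 1 280, Milton→Site 2 39. Service 770; fixed 166; total 936.
{Site 1, Site 2, Site 3}: service 642 + fixed 324 = 966
{Site 2}: service 944 + fixed 80 = 1024
No other subset beats 929.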